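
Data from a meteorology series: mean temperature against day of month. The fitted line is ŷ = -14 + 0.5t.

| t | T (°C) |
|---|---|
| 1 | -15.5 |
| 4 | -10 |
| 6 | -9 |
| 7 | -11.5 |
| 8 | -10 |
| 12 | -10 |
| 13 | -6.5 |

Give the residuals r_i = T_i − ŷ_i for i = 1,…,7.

-2, 2, 2, -1, 0, -2, 1

t=1: ŷ = -14 + 0.5·1 = -13.5; r = -15.5 − (-13.5) = -2
t=4: ŷ = -14 + 0.5·4 = -12; r = -10 − (-12) = 2
t=6: ŷ = -14 + 0.5·6 = -11; r = -9 − (-11) = 2
t=7: ŷ = -14 + 0.5·7 = -10.5; r = -11.5 − (-10.5) = -1
t=8: ŷ = -14 + 0.5·8 = -10; r = -10 − (-10) = 0
t=12: ŷ = -14 + 0.5·12 = -8; r = -10 − (-8) = -2
t=13: ŷ = -14 + 0.5·13 = -7.5; r = -6.5 − (-7.5) = 1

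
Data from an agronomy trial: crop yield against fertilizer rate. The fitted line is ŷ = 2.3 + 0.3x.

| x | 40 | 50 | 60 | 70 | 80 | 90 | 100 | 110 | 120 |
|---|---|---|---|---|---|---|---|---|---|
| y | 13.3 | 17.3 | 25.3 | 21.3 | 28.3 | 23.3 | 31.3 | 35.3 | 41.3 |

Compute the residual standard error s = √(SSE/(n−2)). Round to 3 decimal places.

x=40: ŷ = 2.3 + 0.3·40 = 14.3; e = 13.3 − 14.3 = -1
x=50: ŷ = 2.3 + 0.3·50 = 17.3; e = 17.3 − 17.3 = 0
x=60: ŷ = 2.3 + 0.3·60 = 20.3; e = 25.3 − 20.3 = 5
x=70: ŷ = 2.3 + 0.3·70 = 23.3; e = 21.3 − 23.3 = -2
x=80: ŷ = 2.3 + 0.3·80 = 26.3; e = 28.3 − 26.3 = 2
x=90: ŷ = 2.3 + 0.3·90 = 29.3; e = 23.3 − 29.3 = -6
x=100: ŷ = 2.3 + 0.3·100 = 32.3; e = 31.3 − 32.3 = -1
x=110: ŷ = 2.3 + 0.3·110 = 35.3; e = 35.3 − 35.3 = 0
x=120: ŷ = 2.3 + 0.3·120 = 38.3; e = 41.3 − 38.3 = 3
SSE = 1 + 0 + 25 + 4 + 4 + 36 + 1 + 0 + 9 = 80
s = √(80/7) = √11.4286 ≈ 3.381

s = 3.381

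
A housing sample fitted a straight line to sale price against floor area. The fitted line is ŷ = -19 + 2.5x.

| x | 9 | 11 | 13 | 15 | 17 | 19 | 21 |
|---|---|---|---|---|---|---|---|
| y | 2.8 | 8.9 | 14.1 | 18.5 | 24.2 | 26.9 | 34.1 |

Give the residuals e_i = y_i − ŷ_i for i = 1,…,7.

-0.7, 0.4, 0.6, 0, 0.7, -1.6, 0.6

x=9: ŷ = -19 + 2.5·9 = 3.5; e = 2.8 − 3.5 = -0.7
x=11: ŷ = -19 + 2.5·11 = 8.5; e = 8.9 − 8.5 = 0.4
x=13: ŷ = -19 + 2.5·13 = 13.5; e = 14.1 − 13.5 = 0.6
x=15: ŷ = -19 + 2.5·15 = 18.5; e = 18.5 − 18.5 = 0
x=17: ŷ = -19 + 2.5·17 = 23.5; e = 24.2 − 23.5 = 0.7
x=19: ŷ = -19 + 2.5·19 = 28.5; e = 26.9 − 28.5 = -1.6
x=21: ŷ = -19 + 2.5·21 = 33.5; e = 34.1 − 33.5 = 0.6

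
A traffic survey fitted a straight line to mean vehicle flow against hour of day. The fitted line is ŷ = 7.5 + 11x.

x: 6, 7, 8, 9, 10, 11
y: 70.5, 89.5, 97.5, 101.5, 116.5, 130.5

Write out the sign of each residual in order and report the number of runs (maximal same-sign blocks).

4 runs

x=6: ŷ = 7.5 + 11·6 = 73.5; e = 70.5 − 73.5 = -3
x=7: ŷ = 7.5 + 11·7 = 84.5; e = 89.5 − 84.5 = 5
x=8: ŷ = 7.5 + 11·8 = 95.5; e = 97.5 − 95.5 = 2
x=9: ŷ = 7.5 + 11·9 = 106.5; e = 101.5 − 106.5 = -5
x=10: ŷ = 7.5 + 11·10 = 117.5; e = 116.5 − 117.5 = -1
x=11: ŷ = 7.5 + 11·11 = 128.5; e = 130.5 − 128.5 = 2
Signs: − + + − − +
Runs: −×1, +×2, −×2, +×1 → 4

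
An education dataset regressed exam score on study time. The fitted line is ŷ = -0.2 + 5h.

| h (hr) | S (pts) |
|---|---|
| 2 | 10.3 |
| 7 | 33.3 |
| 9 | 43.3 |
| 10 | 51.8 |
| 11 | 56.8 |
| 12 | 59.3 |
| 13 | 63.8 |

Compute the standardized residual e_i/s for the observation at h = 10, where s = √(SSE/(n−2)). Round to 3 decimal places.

h=2: ŷ = -0.2 + 5·2 = 9.8; e = 10.3 − 9.8 = 0.5
h=7: ŷ = -0.2 + 5·7 = 34.8; e = 33.3 − 34.8 = -1.5
h=9: ŷ = -0.2 + 5·9 = 44.8; e = 43.3 − 44.8 = -1.5
h=10: ŷ = -0.2 + 5·10 = 49.8; e = 51.8 − 49.8 = 2
h=11: ŷ = -0.2 + 5·11 = 54.8; e = 56.8 − 54.8 = 2
h=12: ŷ = -0.2 + 5·12 = 59.8; e = 59.3 − 59.8 = -0.5
h=13: ŷ = -0.2 + 5·13 = 64.8; e = 63.8 − 64.8 = -1
SSE = 0.25 + 2.25 + 2.25 + 4 + 4 + 0.25 + 1 = 14
s = √(14/5) = 1.67332
e/s = 2 / 1.67332 = 1.195

1.195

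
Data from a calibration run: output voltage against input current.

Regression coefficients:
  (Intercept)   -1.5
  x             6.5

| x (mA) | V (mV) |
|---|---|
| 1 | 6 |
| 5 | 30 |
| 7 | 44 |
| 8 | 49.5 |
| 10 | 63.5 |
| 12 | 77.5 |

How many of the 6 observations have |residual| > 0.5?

4

x=1: V̂ = -1.5 + 6.5·1 = 5; r = 6 − 5 = 1
x=5: V̂ = -1.5 + 6.5·5 = 31; r = 30 − 31 = -1
x=7: V̂ = -1.5 + 6.5·7 = 44; r = 44 − 44 = 0
x=8: V̂ = -1.5 + 6.5·8 = 50.5; r = 49.5 − 50.5 = -1
x=10: V̂ = -1.5 + 6.5·10 = 63.5; r = 63.5 − 63.5 = 0
x=12: V̂ = -1.5 + 6.5·12 = 76.5; r = 77.5 − 76.5 = 1
|r| > 0.5: x=1 (|r|=1), x=5 (|r|=1), x=8 (|r|=1), x=12 (|r|=1) → 4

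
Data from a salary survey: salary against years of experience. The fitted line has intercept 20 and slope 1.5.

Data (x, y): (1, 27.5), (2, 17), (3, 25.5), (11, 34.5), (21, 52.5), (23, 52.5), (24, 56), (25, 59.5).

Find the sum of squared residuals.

SSE = 86

x=1: ŷ = 20 + 1.5·1 = 21.5; e = 27.5 − 21.5 = 6
x=2: ŷ = 20 + 1.5·2 = 23; e = 17 − 23 = -6
x=3: ŷ = 20 + 1.5·3 = 24.5; e = 25.5 − 24.5 = 1
x=11: ŷ = 20 + 1.5·11 = 36.5; e = 34.5 − 36.5 = -2
x=21: ŷ = 20 + 1.5·21 = 51.5; e = 52.5 − 51.5 = 1
x=23: ŷ = 20 + 1.5·23 = 54.5; e = 52.5 − 54.5 = -2
x=24: ŷ = 20 + 1.5·24 = 56; e = 56 − 56 = 0
x=25: ŷ = 20 + 1.5·25 = 57.5; e = 59.5 − 57.5 = 2
SSE = 36 + 36 + 1 + 4 + 1 + 4 + 0 + 4 = 86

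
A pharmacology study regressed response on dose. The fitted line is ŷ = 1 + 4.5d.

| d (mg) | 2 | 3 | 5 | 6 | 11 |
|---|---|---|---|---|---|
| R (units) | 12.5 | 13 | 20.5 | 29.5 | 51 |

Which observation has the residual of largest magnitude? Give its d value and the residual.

d = 5, e = -3

d=2: ŷ = 1 + 4.5·2 = 10; e = 12.5 − 10 = 2.5
d=3: ŷ = 1 + 4.5·3 = 14.5; e = 13 − 14.5 = -1.5
d=5: ŷ = 1 + 4.5·5 = 23.5; e = 20.5 − 23.5 = -3
d=6: ŷ = 1 + 4.5·6 = 28; e = 29.5 − 28 = 1.5
d=11: ŷ = 1 + 4.5·11 = 50.5; e = 51 − 50.5 = 0.5
Largest |e| is 3 at d = 5, residual -3.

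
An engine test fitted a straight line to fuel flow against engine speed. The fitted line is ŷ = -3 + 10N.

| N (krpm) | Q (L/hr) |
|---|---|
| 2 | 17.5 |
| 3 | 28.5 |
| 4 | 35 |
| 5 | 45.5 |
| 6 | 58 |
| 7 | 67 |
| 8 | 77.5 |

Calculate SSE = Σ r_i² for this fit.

N=2: ŷ = -3 + 10·2 = 17; r = 17.5 − 17 = 0.5
N=3: ŷ = -3 + 10·3 = 27; r = 28.5 − 27 = 1.5
N=4: ŷ = -3 + 10·4 = 37; r = 35 − 37 = -2
N=5: ŷ = -3 + 10·5 = 47; r = 45.5 − 47 = -1.5
N=6: ŷ = -3 + 10·6 = 57; r = 58 − 57 = 1
N=7: ŷ = -3 + 10·7 = 67; r = 67 − 67 = 0
N=8: ŷ = -3 + 10·8 = 77; r = 77.5 − 77 = 0.5
SSE = 0.25 + 2.25 + 4 + 2.25 + 1 + 0 + 0.25 = 10

SSE = 10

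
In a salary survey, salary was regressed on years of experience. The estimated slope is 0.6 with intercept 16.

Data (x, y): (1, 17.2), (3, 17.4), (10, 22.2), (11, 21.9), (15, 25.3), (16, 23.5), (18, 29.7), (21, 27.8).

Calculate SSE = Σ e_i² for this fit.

x=1: ŷ = 16 + 0.6·1 = 16.6; e = 17.2 − 16.6 = 0.6
x=3: ŷ = 16 + 0.6·3 = 17.8; e = 17.4 − 17.8 = -0.4
x=10: ŷ = 16 + 0.6·10 = 22; e = 22.2 − 22 = 0.2
x=11: ŷ = 16 + 0.6·11 = 22.6; e = 21.9 − 22.6 = -0.7
x=15: ŷ = 16 + 0.6·15 = 25; e = 25.3 − 25 = 0.3
x=16: ŷ = 16 + 0.6·16 = 25.6; e = 23.5 − 25.6 = -2.1
x=18: ŷ = 16 + 0.6·18 = 26.8; e = 29.7 − 26.8 = 2.9
x=21: ŷ = 16 + 0.6·21 = 28.6; e = 27.8 − 28.6 = -0.8
SSE = 0.36 + 0.16 + 0.04 + 0.49 + 0.09 + 4.41 + 8.41 + 0.64 = 14.6

SSE = 14.6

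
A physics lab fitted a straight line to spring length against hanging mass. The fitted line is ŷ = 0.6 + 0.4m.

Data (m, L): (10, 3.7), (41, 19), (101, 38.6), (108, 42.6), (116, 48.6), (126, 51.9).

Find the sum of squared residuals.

m=10: ŷ = 0.6 + 0.4·10 = 4.6; e = 3.7 − 4.6 = -0.9
m=41: ŷ = 0.6 + 0.4·41 = 17; e = 19 − 17 = 2
m=101: ŷ = 0.6 + 0.4·101 = 41; e = 38.6 − 41 = -2.4
m=108: ŷ = 0.6 + 0.4·108 = 43.8; e = 42.6 − 43.8 = -1.2
m=116: ŷ = 0.6 + 0.4·116 = 47; e = 48.6 − 47 = 1.6
m=126: ŷ = 0.6 + 0.4·126 = 51; e = 51.9 − 51 = 0.9
SSE = 0.81 + 4 + 5.76 + 1.44 + 2.56 + 0.81 = 15.38

SSE = 15.38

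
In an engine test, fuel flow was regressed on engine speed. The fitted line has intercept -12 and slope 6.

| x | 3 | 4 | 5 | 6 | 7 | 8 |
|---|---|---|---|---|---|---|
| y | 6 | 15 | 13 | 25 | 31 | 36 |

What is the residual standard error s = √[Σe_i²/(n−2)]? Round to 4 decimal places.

s = 3.0000

x=3: ŷ = -12 + 6·3 = 6; e = 6 − 6 = 0
x=4: ŷ = -12 + 6·4 = 12; e = 15 − 12 = 3
x=5: ŷ = -12 + 6·5 = 18; e = 13 − 18 = -5
x=6: ŷ = -12 + 6·6 = 24; e = 25 − 24 = 1
x=7: ŷ = -12 + 6·7 = 30; e = 31 − 30 = 1
x=8: ŷ = -12 + 6·8 = 36; e = 36 − 36 = 0
SSE = 0 + 9 + 25 + 1 + 1 + 0 = 36
s = √(36/4) = √9 ≈ 3.0000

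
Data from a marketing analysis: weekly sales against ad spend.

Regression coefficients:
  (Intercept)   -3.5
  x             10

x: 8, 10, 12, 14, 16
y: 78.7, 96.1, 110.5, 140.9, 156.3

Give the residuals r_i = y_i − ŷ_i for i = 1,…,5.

x=8: ŷ = -3.5 + 10·8 = 76.5; r = 78.7 − 76.5 = 2.2
x=10: ŷ = -3.5 + 10·10 = 96.5; r = 96.1 − 96.5 = -0.4
x=12: ŷ = -3.5 + 10·12 = 116.5; r = 110.5 − 116.5 = -6
x=14: ŷ = -3.5 + 10·14 = 136.5; r = 140.9 − 136.5 = 4.4
x=16: ŷ = -3.5 + 10·16 = 156.5; r = 156.3 − 156.5 = -0.2

2.2, -0.4, -6, 4.4, -0.2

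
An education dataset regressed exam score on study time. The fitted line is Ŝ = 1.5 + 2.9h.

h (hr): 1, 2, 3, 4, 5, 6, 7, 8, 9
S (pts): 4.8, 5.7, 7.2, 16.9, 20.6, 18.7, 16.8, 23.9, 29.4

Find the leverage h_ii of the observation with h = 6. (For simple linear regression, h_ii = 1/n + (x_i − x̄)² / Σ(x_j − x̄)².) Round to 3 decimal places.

h̄ = (1 + 2 + 3 + 4 + 5 + 6 + 7 + 8 + 9)/9 = 5
Σ(h − h̄)² = 16 + 9 + 4 + 1 + 0 + 1 + 4 + 9 + 16 = 60
h = 1/9 + (1)²/60 = 0.111111 + 0.0166667 = 0.128

h = 0.128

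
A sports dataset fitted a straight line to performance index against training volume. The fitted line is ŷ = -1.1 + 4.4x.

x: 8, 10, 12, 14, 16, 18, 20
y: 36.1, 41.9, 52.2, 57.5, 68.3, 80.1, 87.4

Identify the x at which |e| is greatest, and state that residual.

x = 14, e = -3

x=8: ŷ = -1.1 + 4.4·8 = 34.1; e = 36.1 − 34.1 = 2
x=10: ŷ = -1.1 + 4.4·10 = 42.9; e = 41.9 − 42.9 = -1
x=12: ŷ = -1.1 + 4.4·12 = 51.7; e = 52.2 − 51.7 = 0.5
x=14: ŷ = -1.1 + 4.4·14 = 60.5; e = 57.5 − 60.5 = -3
x=16: ŷ = -1.1 + 4.4·16 = 69.3; e = 68.3 − 69.3 = -1
x=18: ŷ = -1.1 + 4.4·18 = 78.1; e = 80.1 − 78.1 = 2
x=20: ŷ = -1.1 + 4.4·20 = 86.9; e = 87.4 − 86.9 = 0.5
Largest |e| is 3 at x = 14, residual -3.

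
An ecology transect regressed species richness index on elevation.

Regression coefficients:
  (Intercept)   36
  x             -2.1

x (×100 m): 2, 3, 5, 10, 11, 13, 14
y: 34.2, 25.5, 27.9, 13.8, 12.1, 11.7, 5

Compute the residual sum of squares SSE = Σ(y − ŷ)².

x=2: ŷ = 36 − 2.1·2 = 31.8; e = 34.2 − 31.8 = 2.4
x=3: ŷ = 36 − 2.1·3 = 29.7; e = 25.5 − 29.7 = -4.2
x=5: ŷ = 36 − 2.1·5 = 25.5; e = 27.9 − 25.5 = 2.4
x=10: ŷ = 36 − 2.1·10 = 15; e = 13.8 − 15 = -1.2
x=11: ŷ = 36 − 2.1·11 = 12.9; e = 12.1 − 12.9 = -0.8
x=13: ŷ = 36 − 2.1·13 = 8.7; e = 11.7 − 8.7 = 3
x=14: ŷ = 36 − 2.1·14 = 6.6; e = 5 − 6.6 = -1.6
SSE = 5.76 + 17.64 + 5.76 + 1.44 + 0.64 + 9 + 2.56 = 42.8

SSE = 42.8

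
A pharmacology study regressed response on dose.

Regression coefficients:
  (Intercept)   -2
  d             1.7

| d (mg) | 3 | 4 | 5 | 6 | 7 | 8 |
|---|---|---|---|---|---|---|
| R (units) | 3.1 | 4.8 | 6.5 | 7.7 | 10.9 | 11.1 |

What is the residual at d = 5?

e = 0

ŷ = -2 + 1.7·5 = 6.5
e = 6.5 − 6.5 = 0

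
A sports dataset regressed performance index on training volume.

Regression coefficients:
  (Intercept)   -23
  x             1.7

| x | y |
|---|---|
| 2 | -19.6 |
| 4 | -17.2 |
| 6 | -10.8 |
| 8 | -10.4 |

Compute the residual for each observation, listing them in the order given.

x=2: ŷ = -23 + 1.7·2 = -19.6; e = -19.6 − (-19.6) = 0
x=4: ŷ = -23 + 1.7·4 = -16.2; e = -17.2 − (-16.2) = -1
x=6: ŷ = -23 + 1.7·6 = -12.8; e = -10.8 − (-12.8) = 2
x=8: ŷ = -23 + 1.7·8 = -9.4; e = -10.4 − (-9.4) = -1

0, -1, 2, -1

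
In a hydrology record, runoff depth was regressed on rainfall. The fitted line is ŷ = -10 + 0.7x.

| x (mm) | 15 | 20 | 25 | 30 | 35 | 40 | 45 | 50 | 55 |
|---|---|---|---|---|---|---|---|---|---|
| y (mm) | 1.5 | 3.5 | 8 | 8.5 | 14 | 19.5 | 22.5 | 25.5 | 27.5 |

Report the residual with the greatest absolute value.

x=15: ŷ = -10 + 0.7·15 = 0.5; e = 1.5 − 0.5 = 1
x=20: ŷ = -10 + 0.7·20 = 4; e = 3.5 − 4 = -0.5
x=25: ŷ = -10 + 0.7·25 = 7.5; e = 8 − 7.5 = 0.5
x=30: ŷ = -10 + 0.7·30 = 11; e = 8.5 − 11 = -2.5
x=35: ŷ = -10 + 0.7·35 = 14.5; e = 14 − 14.5 = -0.5
x=40: ŷ = -10 + 0.7·40 = 18; e = 19.5 − 18 = 1.5
x=45: ŷ = -10 + 0.7·45 = 21.5; e = 22.5 − 21.5 = 1
x=50: ŷ = -10 + 0.7·50 = 25; e = 25.5 − 25 = 0.5
x=55: ŷ = -10 + 0.7·55 = 28.5; e = 27.5 − 28.5 = -1
Largest |e| is 2.5 at x = 30, residual -2.5.

e = -2.5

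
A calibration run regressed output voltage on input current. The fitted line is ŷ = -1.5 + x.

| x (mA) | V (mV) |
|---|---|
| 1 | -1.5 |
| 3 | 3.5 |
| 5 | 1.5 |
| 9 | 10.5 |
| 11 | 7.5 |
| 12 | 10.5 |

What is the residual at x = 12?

ŷ = -1.5 + 12 = 10.5
r = 10.5 − 10.5 = 0

r = 0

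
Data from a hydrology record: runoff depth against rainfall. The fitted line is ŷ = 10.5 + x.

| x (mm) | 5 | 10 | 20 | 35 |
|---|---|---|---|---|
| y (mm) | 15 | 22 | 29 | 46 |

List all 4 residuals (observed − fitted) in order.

x=5: ŷ = 10.5 + 5 = 15.5; r = 15 − 15.5 = -0.5
x=10: ŷ = 10.5 + 10 = 20.5; r = 22 − 20.5 = 1.5
x=20: ŷ = 10.5 + 20 = 30.5; r = 29 − 30.5 = -1.5
x=35: ŷ = 10.5 + 35 = 45.5; r = 46 − 45.5 = 0.5

-0.5, 1.5, -1.5, 0.5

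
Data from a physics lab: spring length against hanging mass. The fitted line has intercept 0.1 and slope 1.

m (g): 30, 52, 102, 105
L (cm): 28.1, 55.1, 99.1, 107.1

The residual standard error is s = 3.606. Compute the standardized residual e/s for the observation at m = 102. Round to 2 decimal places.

-0.83

L̂ = 0.1 + 102 = 102.1
e = 99.1 − 102.1 = -3
e/s = -3 / 3.606 = -0.83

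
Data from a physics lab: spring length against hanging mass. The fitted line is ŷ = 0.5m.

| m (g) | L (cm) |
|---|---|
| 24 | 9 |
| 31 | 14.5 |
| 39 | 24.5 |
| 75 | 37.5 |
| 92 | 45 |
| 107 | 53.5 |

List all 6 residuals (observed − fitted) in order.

m=24: ŷ = 0.5·24 = 12; r = 9 − 12 = -3
m=31: ŷ = 0.5·31 = 15.5; r = 14.5 − 15.5 = -1
m=39: ŷ = 0.5·39 = 19.5; r = 24.5 − 19.5 = 5
m=75: ŷ = 0.5·75 = 37.5; r = 37.5 − 37.5 = 0
m=92: ŷ = 0.5·92 = 46; r = 45 − 46 = -1
m=107: ŷ = 0.5·107 = 53.5; r = 53.5 − 53.5 = 0

-3, -1, 5, 0, -1, 0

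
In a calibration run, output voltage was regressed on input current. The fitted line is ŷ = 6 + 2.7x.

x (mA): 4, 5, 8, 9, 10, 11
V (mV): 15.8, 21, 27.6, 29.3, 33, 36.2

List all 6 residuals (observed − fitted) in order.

x=4: ŷ = 6 + 2.7·4 = 16.8; r = 15.8 − 16.8 = -1
x=5: ŷ = 6 + 2.7·5 = 19.5; r = 21 − 19.5 = 1.5
x=8: ŷ = 6 + 2.7·8 = 27.6; r = 27.6 − 27.6 = 0
x=9: ŷ = 6 + 2.7·9 = 30.3; r = 29.3 − 30.3 = -1
x=10: ŷ = 6 + 2.7·10 = 33; r = 33 − 33 = 0
x=11: ŷ = 6 + 2.7·11 = 35.7; r = 36.2 − 35.7 = 0.5

-1, 1.5, 0, -1, 0, 0.5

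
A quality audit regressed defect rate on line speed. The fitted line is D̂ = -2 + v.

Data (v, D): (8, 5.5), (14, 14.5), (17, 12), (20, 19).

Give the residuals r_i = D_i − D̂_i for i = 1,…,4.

v=8: D̂ = -2 + 8 = 6; r = 5.5 − 6 = -0.5
v=14: D̂ = -2 + 14 = 12; r = 14.5 − 12 = 2.5
v=17: D̂ = -2 + 17 = 15; r = 12 − 15 = -3
v=20: D̂ = -2 + 20 = 18; r = 19 − 18 = 1

-0.5, 2.5, -3, 1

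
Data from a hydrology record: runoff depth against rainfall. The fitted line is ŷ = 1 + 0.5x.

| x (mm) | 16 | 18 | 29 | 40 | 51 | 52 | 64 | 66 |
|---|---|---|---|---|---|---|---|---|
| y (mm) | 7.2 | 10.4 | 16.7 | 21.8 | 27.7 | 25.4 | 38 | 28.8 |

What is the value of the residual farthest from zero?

r = -5.2

x=16: ŷ = 1 + 0.5·16 = 9; r = 7.2 − 9 = -1.8
x=18: ŷ = 1 + 0.5·18 = 10; r = 10.4 − 10 = 0.4
x=29: ŷ = 1 + 0.5·29 = 15.5; r = 16.7 − 15.5 = 1.2
x=40: ŷ = 1 + 0.5·40 = 21; r = 21.8 − 21 = 0.8
x=51: ŷ = 1 + 0.5·51 = 26.5; r = 27.7 − 26.5 = 1.2
x=52: ŷ = 1 + 0.5·52 = 27; r = 25.4 − 27 = -1.6
x=64: ŷ = 1 + 0.5·64 = 33; r = 38 − 33 = 5
x=66: ŷ = 1 + 0.5·66 = 34; r = 28.8 − 34 = -5.2
Largest |r| is 5.2 at x = 66, residual -5.2.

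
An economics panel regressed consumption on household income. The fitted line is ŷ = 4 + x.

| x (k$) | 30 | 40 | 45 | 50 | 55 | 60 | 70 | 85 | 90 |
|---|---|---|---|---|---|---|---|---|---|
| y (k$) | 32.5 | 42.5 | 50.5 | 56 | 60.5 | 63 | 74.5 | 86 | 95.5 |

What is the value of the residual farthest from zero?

x=30: ŷ = 4 + 30 = 34; r = 32.5 − 34 = -1.5
x=40: ŷ = 4 + 40 = 44; r = 42.5 − 44 = -1.5
x=45: ŷ = 4 + 45 = 49; r = 50.5 − 49 = 1.5
x=50: ŷ = 4 + 50 = 54; r = 56 − 54 = 2
x=55: ŷ = 4 + 55 = 59; r = 60.5 − 59 = 1.5
x=60: ŷ = 4 + 60 = 64; r = 63 − 64 = -1
x=70: ŷ = 4 + 70 = 74; r = 74.5 − 74 = 0.5
x=85: ŷ = 4 + 85 = 89; r = 86 − 89 = -3
x=90: ŷ = 4 + 90 = 94; r = 95.5 − 94 = 1.5
Largest |r| is 3 at x = 85, residual -3.

r = -3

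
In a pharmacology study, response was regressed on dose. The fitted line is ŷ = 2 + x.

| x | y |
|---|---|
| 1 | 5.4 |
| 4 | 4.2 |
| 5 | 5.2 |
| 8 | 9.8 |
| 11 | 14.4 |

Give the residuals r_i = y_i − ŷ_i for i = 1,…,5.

x=1: ŷ = 2 + 1 = 3; r = 5.4 − 3 = 2.4
x=4: ŷ = 2 + 4 = 6; r = 4.2 − 6 = -1.8
x=5: ŷ = 2 + 5 = 7; r = 5.2 − 7 = -1.8
x=8: ŷ = 2 + 8 = 10; r = 9.8 − 10 = -0.2
x=11: ŷ = 2 + 11 = 13; r = 14.4 − 13 = 1.4

2.4, -1.8, -1.8, -0.2, 1.4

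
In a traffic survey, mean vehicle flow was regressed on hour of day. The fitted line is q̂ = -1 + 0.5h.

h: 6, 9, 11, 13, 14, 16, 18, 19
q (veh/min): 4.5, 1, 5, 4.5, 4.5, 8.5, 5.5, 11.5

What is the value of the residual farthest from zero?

e = 3

h=6: q̂ = -1 + 0.5·6 = 2; e = 4.5 − 2 = 2.5
h=9: q̂ = -1 + 0.5·9 = 3.5; e = 1 − 3.5 = -2.5
h=11: q̂ = -1 + 0.5·11 = 4.5; e = 5 − 4.5 = 0.5
h=13: q̂ = -1 + 0.5·13 = 5.5; e = 4.5 − 5.5 = -1
h=14: q̂ = -1 + 0.5·14 = 6; e = 4.5 − 6 = -1.5
h=16: q̂ = -1 + 0.5·16 = 7; e = 8.5 − 7 = 1.5
h=18: q̂ = -1 + 0.5·18 = 8; e = 5.5 − 8 = -2.5
h=19: q̂ = -1 + 0.5·19 = 8.5; e = 11.5 − 8.5 = 3
Largest |e| is 3 at h = 19, residual 3.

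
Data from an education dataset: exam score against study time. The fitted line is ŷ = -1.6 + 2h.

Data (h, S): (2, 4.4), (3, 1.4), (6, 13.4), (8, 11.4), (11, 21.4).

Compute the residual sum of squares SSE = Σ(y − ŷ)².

SSE = 32

h=2: ŷ = -1.6 + 2·2 = 2.4; e = 4.4 − 2.4 = 2
h=3: ŷ = -1.6 + 2·3 = 4.4; e = 1.4 − 4.4 = -3
h=6: ŷ = -1.6 + 2·6 = 10.4; e = 13.4 − 10.4 = 3
h=8: ŷ = -1.6 + 2·8 = 14.4; e = 11.4 − 14.4 = -3
h=11: ŷ = -1.6 + 2·11 = 20.4; e = 21.4 − 20.4 = 1
SSE = 4 + 9 + 9 + 9 + 1 = 32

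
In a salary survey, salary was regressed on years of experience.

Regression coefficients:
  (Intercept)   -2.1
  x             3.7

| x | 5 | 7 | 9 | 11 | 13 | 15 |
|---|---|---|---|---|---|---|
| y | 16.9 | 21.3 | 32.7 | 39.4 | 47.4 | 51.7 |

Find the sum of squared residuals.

SSE = 14.24

x=5: ŷ = -2.1 + 3.7·5 = 16.4; e = 16.9 − 16.4 = 0.5
x=7: ŷ = -2.1 + 3.7·7 = 23.8; e = 21.3 − 23.8 = -2.5
x=9: ŷ = -2.1 + 3.7·9 = 31.2; e = 32.7 − 31.2 = 1.5
x=11: ŷ = -2.1 + 3.7·11 = 38.6; e = 39.4 − 38.6 = 0.8
x=13: ŷ = -2.1 + 3.7·13 = 46; e = 47.4 − 46 = 1.4
x=15: ŷ = -2.1 + 3.7·15 = 53.4; e = 51.7 − 53.4 = -1.7
SSE = 0.25 + 6.25 + 2.25 + 0.64 + 1.96 + 2.89 = 14.24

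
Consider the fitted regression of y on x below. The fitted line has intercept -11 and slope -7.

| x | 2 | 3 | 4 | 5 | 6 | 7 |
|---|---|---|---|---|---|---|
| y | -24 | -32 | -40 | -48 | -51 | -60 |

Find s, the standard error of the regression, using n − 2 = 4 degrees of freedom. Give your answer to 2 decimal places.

x=2: ŷ = -11 − 7·2 = -25; r = -24 − (-25) = 1
x=3: ŷ = -11 − 7·3 = -32; r = -32 − (-32) = 0
x=4: ŷ = -11 − 7·4 = -39; r = -40 − (-39) = -1
x=5: ŷ = -11 − 7·5 = -46; r = -48 − (-46) = -2
x=6: ŷ = -11 − 7·6 = -53; r = -51 − (-53) = 2
x=7: ŷ = -11 − 7·7 = -60; r = -60 − (-60) = 0
SSE = 1 + 0 + 1 + 4 + 4 + 0 = 10
s = √(10/4) = √2.5 ≈ 1.58

s = 1.58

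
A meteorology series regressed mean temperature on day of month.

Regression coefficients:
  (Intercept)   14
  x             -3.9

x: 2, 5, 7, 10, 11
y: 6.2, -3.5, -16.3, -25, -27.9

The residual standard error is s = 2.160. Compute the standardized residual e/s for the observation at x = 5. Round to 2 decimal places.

0.93

ŷ = 14 − 3.9·5 = -5.5
e = -3.5 − (-5.5) = 2
e/s = 2 / 2.160 = 0.93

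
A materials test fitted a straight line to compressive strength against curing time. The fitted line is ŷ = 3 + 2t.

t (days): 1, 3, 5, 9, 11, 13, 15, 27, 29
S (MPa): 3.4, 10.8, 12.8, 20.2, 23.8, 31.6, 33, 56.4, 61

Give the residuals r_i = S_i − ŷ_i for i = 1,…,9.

-1.6, 1.8, -0.2, -0.8, -1.2, 2.6, 0, -0.6, 0

t=1: ŷ = 3 + 2·1 = 5; r = 3.4 − 5 = -1.6
t=3: ŷ = 3 + 2·3 = 9; r = 10.8 − 9 = 1.8
t=5: ŷ = 3 + 2·5 = 13; r = 12.8 − 13 = -0.2
t=9: ŷ = 3 + 2·9 = 21; r = 20.2 − 21 = -0.8
t=11: ŷ = 3 + 2·11 = 25; r = 23.8 − 25 = -1.2
t=13: ŷ = 3 + 2·13 = 29; r = 31.6 − 29 = 2.6
t=15: ŷ = 3 + 2·15 = 33; r = 33 − 33 = 0
t=27: ŷ = 3 + 2·27 = 57; r = 56.4 − 57 = -0.6
t=29: ŷ = 3 + 2·29 = 61; r = 61 − 61 = 0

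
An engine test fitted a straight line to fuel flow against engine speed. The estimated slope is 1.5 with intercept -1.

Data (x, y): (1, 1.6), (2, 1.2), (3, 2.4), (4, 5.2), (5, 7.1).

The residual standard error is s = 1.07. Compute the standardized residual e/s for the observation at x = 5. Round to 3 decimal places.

0.561

ŷ = -1 + 1.5·5 = 6.5
e = 7.1 − 6.5 = 0.6
e/s = 0.6 / 1.07 = 0.561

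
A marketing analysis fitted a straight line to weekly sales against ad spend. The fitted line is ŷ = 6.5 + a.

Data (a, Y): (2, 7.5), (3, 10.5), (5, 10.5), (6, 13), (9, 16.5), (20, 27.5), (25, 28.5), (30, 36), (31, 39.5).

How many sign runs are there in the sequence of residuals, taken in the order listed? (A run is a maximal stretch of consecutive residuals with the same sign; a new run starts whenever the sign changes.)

6 runs

a=2: ŷ = 6.5 + 2 = 8.5; r = 7.5 − 8.5 = -1
a=3: ŷ = 6.5 + 3 = 9.5; r = 10.5 − 9.5 = 1
a=5: ŷ = 6.5 + 5 = 11.5; r = 10.5 − 11.5 = -1
a=6: ŷ = 6.5 + 6 = 12.5; r = 13 − 12.5 = 0.5
a=9: ŷ = 6.5 + 9 = 15.5; r = 16.5 − 15.5 = 1
a=20: ŷ = 6.5 + 20 = 26.5; r = 27.5 − 26.5 = 1
a=25: ŷ = 6.5 + 25 = 31.5; r = 28.5 − 31.5 = -3
a=30: ŷ = 6.5 + 30 = 36.5; r = 36 − 36.5 = -0.5
a=31: ŷ = 6.5 + 31 = 37.5; r = 39.5 − 37.5 = 2
Signs: − + − + + + − − +
Runs: −×1, +×1, −×1, +×3, −×2, +×1 → 6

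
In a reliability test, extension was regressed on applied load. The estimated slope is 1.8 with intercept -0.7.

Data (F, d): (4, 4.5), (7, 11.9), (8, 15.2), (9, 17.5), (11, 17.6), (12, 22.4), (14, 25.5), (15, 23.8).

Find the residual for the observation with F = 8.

r = 1.5

ŷ = -0.7 + 1.8·8 = 13.7
r = 15.2 − 13.7 = 1.5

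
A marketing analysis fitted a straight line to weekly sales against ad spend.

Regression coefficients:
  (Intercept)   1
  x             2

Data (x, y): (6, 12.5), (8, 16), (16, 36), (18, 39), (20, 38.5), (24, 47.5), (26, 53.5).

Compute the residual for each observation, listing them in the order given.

x=6: ŷ = 1 + 2·6 = 13; e = 12.5 − 13 = -0.5
x=8: ŷ = 1 + 2·8 = 17; e = 16 − 17 = -1
x=16: ŷ = 1 + 2·16 = 33; e = 36 − 33 = 3
x=18: ŷ = 1 + 2·18 = 37; e = 39 − 37 = 2
x=20: ŷ = 1 + 2·20 = 41; e = 38.5 − 41 = -2.5
x=24: ŷ = 1 + 2·24 = 49; e = 47.5 − 49 = -1.5
x=26: ŷ = 1 + 2·26 = 53; e = 53.5 − 53 = 0.5

-0.5, -1, 3, 2, -2.5, -1.5, 0.5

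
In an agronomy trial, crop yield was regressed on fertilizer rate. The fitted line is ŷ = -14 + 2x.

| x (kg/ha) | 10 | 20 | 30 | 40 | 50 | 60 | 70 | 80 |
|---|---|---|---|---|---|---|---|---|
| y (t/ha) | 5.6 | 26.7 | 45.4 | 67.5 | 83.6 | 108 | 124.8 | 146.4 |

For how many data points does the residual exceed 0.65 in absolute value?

5

x=10: ŷ = -14 + 2·10 = 6; r = 5.6 − 6 = -0.4
x=20: ŷ = -14 + 2·20 = 26; r = 26.7 − 26 = 0.7
x=30: ŷ = -14 + 2·30 = 46; r = 45.4 − 46 = -0.6
x=40: ŷ = -14 + 2·40 = 66; r = 67.5 − 66 = 1.5
x=50: ŷ = -14 + 2·50 = 86; r = 83.6 − 86 = -2.4
x=60: ŷ = -14 + 2·60 = 106; r = 108 − 106 = 2
x=70: ŷ = -14 + 2·70 = 126; r = 124.8 − 126 = -1.2
x=80: ŷ = -14 + 2·80 = 146; r = 146.4 − 146 = 0.4
|r| > 0.65: x=20 (|r|=0.7), x=40 (|r|=1.5), x=50 (|r|=2.4), x=60 (|r|=2), x=70 (|r|=1.2) → 5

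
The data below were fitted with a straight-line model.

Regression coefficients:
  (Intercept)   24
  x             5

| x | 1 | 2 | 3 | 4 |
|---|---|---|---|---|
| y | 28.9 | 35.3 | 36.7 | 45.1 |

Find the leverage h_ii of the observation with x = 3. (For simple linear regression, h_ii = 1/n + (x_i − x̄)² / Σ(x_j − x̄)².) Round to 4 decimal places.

h = 0.3000

x̄ = (1 + 2 + 3 + 4)/4 = 2.5
Σ(x − x̄)² = 2.25 + 0.25 + 0.25 + 2.25 = 5
h = 1/4 + (0.5)²/5 = 0.25 + 0.05 = 0.3000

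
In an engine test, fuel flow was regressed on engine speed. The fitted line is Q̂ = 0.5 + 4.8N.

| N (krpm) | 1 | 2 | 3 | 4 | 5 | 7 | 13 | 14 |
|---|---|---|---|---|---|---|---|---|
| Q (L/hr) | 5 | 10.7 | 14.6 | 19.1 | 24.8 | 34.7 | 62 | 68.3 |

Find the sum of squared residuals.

SSE = 2.52

N=1: Q̂ = 0.5 + 4.8·1 = 5.3; r = 5 − 5.3 = -0.3
N=2: Q̂ = 0.5 + 4.8·2 = 10.1; r = 10.7 − 10.1 = 0.6
N=3: Q̂ = 0.5 + 4.8·3 = 14.9; r = 14.6 − 14.9 = -0.3
N=4: Q̂ = 0.5 + 4.8·4 = 19.7; r = 19.1 − 19.7 = -0.6
N=5: Q̂ = 0.5 + 4.8·5 = 24.5; r = 24.8 − 24.5 = 0.3
N=7: Q̂ = 0.5 + 4.8·7 = 34.1; r = 34.7 − 34.1 = 0.6
N=13: Q̂ = 0.5 + 4.8·13 = 62.9; r = 62 − 62.9 = -0.9
N=14: Q̂ = 0.5 + 4.8·14 = 67.7; r = 68.3 − 67.7 = 0.6
SSE = 0.09 + 0.36 + 0.09 + 0.36 + 0.09 + 0.36 + 0.81 + 0.36 = 2.52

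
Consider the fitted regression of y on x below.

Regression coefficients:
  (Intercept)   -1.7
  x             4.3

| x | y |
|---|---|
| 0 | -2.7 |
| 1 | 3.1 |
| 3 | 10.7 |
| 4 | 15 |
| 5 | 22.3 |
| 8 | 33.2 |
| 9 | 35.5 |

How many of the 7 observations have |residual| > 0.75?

x=0: ŷ = -1.7 + 4.3·0 = -1.7; e = -2.7 − (-1.7) = -1
x=1: ŷ = -1.7 + 4.3·1 = 2.6; e = 3.1 − 2.6 = 0.5
x=3: ŷ = -1.7 + 4.3·3 = 11.2; e = 10.7 − 11.2 = -0.5
x=4: ŷ = -1.7 + 4.3·4 = 15.5; e = 15 − 15.5 = -0.5
x=5: ŷ = -1.7 + 4.3·5 = 19.8; e = 22.3 − 19.8 = 2.5
x=8: ŷ = -1.7 + 4.3·8 = 32.7; e = 33.2 − 32.7 = 0.5
x=9: ŷ = -1.7 + 4.3·9 = 37; e = 35.5 − 37 = -1.5
|e| > 0.75: x=0 (|e|=1), x=5 (|e|=2.5), x=9 (|e|=1.5) → 3

3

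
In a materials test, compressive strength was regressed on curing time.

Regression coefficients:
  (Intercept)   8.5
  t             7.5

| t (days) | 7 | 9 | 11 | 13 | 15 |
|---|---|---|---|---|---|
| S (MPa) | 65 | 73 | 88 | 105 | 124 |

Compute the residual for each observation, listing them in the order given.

t=7: ŷ = 8.5 + 7.5·7 = 61; r = 65 − 61 = 4
t=9: ŷ = 8.5 + 7.5·9 = 76; r = 73 − 76 = -3
t=11: ŷ = 8.5 + 7.5·11 = 91; r = 88 − 91 = -3
t=13: ŷ = 8.5 + 7.5·13 = 106; r = 105 − 106 = -1
t=15: ŷ = 8.5 + 7.5·15 = 121; r = 124 − 121 = 3

4, -3, -3, -1, 3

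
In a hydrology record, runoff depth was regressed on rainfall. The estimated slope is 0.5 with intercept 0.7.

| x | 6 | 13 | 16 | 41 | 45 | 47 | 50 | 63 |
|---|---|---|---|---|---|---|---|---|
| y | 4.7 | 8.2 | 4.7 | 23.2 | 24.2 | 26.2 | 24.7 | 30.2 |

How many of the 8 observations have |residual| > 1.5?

x=6: ŷ = 0.7 + 0.5·6 = 3.7; e = 4.7 − 3.7 = 1
x=13: ŷ = 0.7 + 0.5·13 = 7.2; e = 8.2 − 7.2 = 1
x=16: ŷ = 0.7 + 0.5·16 = 8.7; e = 4.7 − 8.7 = -4
x=41: ŷ = 0.7 + 0.5·41 = 21.2; e = 23.2 − 21.2 = 2
x=45: ŷ = 0.7 + 0.5·45 = 23.2; e = 24.2 − 23.2 = 1
x=47: ŷ = 0.7 + 0.5·47 = 24.2; e = 26.2 − 24.2 = 2
x=50: ŷ = 0.7 + 0.5·50 = 25.7; e = 24.7 − 25.7 = -1
x=63: ŷ = 0.7 + 0.5·63 = 32.2; e = 30.2 − 32.2 = -2
|e| > 1.5: x=16 (|e|=4), x=41 (|e|=2), x=47 (|e|=2), x=63 (|e|=2) → 4

4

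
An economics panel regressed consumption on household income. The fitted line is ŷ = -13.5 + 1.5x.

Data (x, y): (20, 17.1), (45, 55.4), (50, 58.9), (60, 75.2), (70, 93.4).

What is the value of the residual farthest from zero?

r = -2.6

x=20: ŷ = -13.5 + 1.5·20 = 16.5; r = 17.1 − 16.5 = 0.6
x=45: ŷ = -13.5 + 1.5·45 = 54; r = 55.4 − 54 = 1.4
x=50: ŷ = -13.5 + 1.5·50 = 61.5; r = 58.9 − 61.5 = -2.6
x=60: ŷ = -13.5 + 1.5·60 = 76.5; r = 75.2 − 76.5 = -1.3
x=70: ŷ = -13.5 + 1.5·70 = 91.5; r = 93.4 − 91.5 = 1.9
Largest |r| is 2.6 at x = 50, residual -2.6.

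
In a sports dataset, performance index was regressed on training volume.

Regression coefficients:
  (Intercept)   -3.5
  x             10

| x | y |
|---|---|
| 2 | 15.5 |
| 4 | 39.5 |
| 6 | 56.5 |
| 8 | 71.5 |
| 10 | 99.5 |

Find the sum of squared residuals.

x=2: ŷ = -3.5 + 10·2 = 16.5; e = 15.5 − 16.5 = -1
x=4: ŷ = -3.5 + 10·4 = 36.5; e = 39.5 − 36.5 = 3
x=6: ŷ = -3.5 + 10·6 = 56.5; e = 56.5 − 56.5 = 0
x=8: ŷ = -3.5 + 10·8 = 76.5; e = 71.5 − 76.5 = -5
x=10: ŷ = -3.5 + 10·10 = 96.5; e = 99.5 − 96.5 = 3
SSE = 1 + 9 + 0 + 25 + 9 = 44

SSE = 44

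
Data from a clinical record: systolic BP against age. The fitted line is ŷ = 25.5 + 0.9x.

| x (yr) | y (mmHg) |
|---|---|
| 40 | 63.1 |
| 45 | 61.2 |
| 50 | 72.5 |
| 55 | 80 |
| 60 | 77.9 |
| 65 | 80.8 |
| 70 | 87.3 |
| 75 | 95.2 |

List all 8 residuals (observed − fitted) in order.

1.6, -4.8, 2, 5, -1.6, -3.2, -1.2, 2.2

x=40: ŷ = 25.5 + 0.9·40 = 61.5; r = 63.1 − 61.5 = 1.6
x=45: ŷ = 25.5 + 0.9·45 = 66; r = 61.2 − 66 = -4.8
x=50: ŷ = 25.5 + 0.9·50 = 70.5; r = 72.5 − 70.5 = 2
x=55: ŷ = 25.5 + 0.9·55 = 75; r = 80 − 75 = 5
x=60: ŷ = 25.5 + 0.9·60 = 79.5; r = 77.9 − 79.5 = -1.6
x=65: ŷ = 25.5 + 0.9·65 = 84; r = 80.8 − 84 = -3.2
x=70: ŷ = 25.5 + 0.9·70 = 88.5; r = 87.3 − 88.5 = -1.2
x=75: ŷ = 25.5 + 0.9·75 = 93; r = 95.2 − 93 = 2.2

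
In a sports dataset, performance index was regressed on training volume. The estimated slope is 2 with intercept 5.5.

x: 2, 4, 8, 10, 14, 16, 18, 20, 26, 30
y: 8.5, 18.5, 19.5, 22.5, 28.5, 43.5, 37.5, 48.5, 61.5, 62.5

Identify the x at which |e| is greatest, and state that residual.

x = 16, e = 6

x=2: ŷ = 5.5 + 2·2 = 9.5; e = 8.5 − 9.5 = -1
x=4: ŷ = 5.5 + 2·4 = 13.5; e = 18.5 − 13.5 = 5
x=8: ŷ = 5.5 + 2·8 = 21.5; e = 19.5 − 21.5 = -2
x=10: ŷ = 5.5 + 2·10 = 25.5; e = 22.5 − 25.5 = -3
x=14: ŷ = 5.5 + 2·14 = 33.5; e = 28.5 − 33.5 = -5
x=16: ŷ = 5.5 + 2·16 = 37.5; e = 43.5 − 37.5 = 6
x=18: ŷ = 5.5 + 2·18 = 41.5; e = 37.5 − 41.5 = -4
x=20: ŷ = 5.5 + 2·20 = 45.5; e = 48.5 − 45.5 = 3
x=26: ŷ = 5.5 + 2·26 = 57.5; e = 61.5 − 57.5 = 4
x=30: ŷ = 5.5 + 2·30 = 65.5; e = 62.5 − 65.5 = -3
Largest |e| is 6 at x = 16, residual 6.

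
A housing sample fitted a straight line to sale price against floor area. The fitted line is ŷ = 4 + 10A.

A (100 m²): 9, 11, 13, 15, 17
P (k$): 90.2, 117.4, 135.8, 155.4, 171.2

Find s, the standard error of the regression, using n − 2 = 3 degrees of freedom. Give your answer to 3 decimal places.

s = 3.607

A=9: ŷ = 4 + 10·9 = 94; r = 90.2 − 94 = -3.8
A=11: ŷ = 4 + 10·11 = 114; r = 117.4 − 114 = 3.4
A=13: ŷ = 4 + 10·13 = 134; r = 135.8 − 134 = 1.8
A=15: ŷ = 4 + 10·15 = 154; r = 155.4 − 154 = 1.4
A=17: ŷ = 4 + 10·17 = 174; r = 171.2 − 174 = -2.8
SSE = 14.44 + 11.56 + 3.24 + 1.96 + 7.84 = 39.04
s = √(39.04/3) = √13.0133 ≈ 3.607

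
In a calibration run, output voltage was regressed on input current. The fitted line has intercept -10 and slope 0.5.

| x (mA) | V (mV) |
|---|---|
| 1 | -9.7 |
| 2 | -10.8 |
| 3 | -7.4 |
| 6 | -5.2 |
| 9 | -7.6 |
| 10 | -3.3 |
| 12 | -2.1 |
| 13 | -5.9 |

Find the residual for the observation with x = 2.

e = -1.8

V̂ = -10 + 0.5·2 = -9
e = -10.8 − (-9) = -1.8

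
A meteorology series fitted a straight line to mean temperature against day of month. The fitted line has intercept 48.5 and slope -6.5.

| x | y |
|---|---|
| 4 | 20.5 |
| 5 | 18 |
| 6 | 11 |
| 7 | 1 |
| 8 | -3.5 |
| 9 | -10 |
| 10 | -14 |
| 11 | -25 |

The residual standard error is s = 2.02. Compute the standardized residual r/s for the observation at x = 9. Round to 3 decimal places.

ŷ = 48.5 − 6.5·9 = -10
r = -10 − (-10) = 0
r/s = 0 / 2.02 = 0.000

0.000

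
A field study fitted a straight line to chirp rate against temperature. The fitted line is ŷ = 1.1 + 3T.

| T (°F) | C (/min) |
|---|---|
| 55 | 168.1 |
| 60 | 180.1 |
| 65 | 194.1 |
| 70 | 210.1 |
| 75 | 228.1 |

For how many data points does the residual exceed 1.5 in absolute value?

T=55: ŷ = 1.1 + 3·55 = 166.1; r = 168.1 − 166.1 = 2
T=60: ŷ = 1.1 + 3·60 = 181.1; r = 180.1 − 181.1 = -1
T=65: ŷ = 1.1 + 3·65 = 196.1; r = 194.1 − 196.1 = -2
T=70: ŷ = 1.1 + 3·70 = 211.1; r = 210.1 − 211.1 = -1
T=75: ŷ = 1.1 + 3·75 = 226.1; r = 228.1 − 226.1 = 2
|r| > 1.5: T=55 (|r|=2), T=65 (|r|=2), T=75 (|r|=2) → 3

3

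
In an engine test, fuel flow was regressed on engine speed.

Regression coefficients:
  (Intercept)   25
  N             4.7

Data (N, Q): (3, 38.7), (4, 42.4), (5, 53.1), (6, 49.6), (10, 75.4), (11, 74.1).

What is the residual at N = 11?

r = -2.6

ŷ = 25 + 4.7·11 = 76.7
r = 74.1 − 76.7 = -2.6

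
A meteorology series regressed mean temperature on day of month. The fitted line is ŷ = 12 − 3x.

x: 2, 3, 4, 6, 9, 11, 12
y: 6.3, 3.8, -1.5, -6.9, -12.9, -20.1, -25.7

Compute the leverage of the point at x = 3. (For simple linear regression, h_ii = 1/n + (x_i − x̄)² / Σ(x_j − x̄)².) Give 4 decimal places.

h = 0.2874

x̄ = (2 + 3 + 4 + 6 + 9 + 11 + 12)/7 = 6.71429
Σ(x − x̄)² = 22.2245 + 13.7959 + 7.36735 + 0.510204 + 5.22449 + 18.3673 + 27.9388 = 95.4286
h = 1/7 + (-3.71429)²/95.4286 = 0.142857 + 0.144568 = 0.2874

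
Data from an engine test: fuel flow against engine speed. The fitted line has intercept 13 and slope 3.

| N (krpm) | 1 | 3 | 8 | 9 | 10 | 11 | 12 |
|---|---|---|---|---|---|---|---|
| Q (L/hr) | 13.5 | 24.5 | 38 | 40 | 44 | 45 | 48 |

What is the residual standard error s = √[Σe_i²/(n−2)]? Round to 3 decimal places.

N=1: Q̂ = 13 + 3·1 = 16; e = 13.5 − 16 = -2.5
N=3: Q̂ = 13 + 3·3 = 22; e = 24.5 − 22 = 2.5
N=8: Q̂ = 13 + 3·8 = 37; e = 38 − 37 = 1
N=9: Q̂ = 13 + 3·9 = 40; e = 40 − 40 = 0
N=10: Q̂ = 13 + 3·10 = 43; e = 44 − 43 = 1
N=11: Q̂ = 13 + 3·11 = 46; e = 45 − 46 = -1
N=12: Q̂ = 13 + 3·12 = 49; e = 48 − 49 = -1
SSE = 6.25 + 6.25 + 1 + 0 + 1 + 1 + 1 = 16.5
s = √(16.5/5) = √3.3 ≈ 1.817

s = 1.817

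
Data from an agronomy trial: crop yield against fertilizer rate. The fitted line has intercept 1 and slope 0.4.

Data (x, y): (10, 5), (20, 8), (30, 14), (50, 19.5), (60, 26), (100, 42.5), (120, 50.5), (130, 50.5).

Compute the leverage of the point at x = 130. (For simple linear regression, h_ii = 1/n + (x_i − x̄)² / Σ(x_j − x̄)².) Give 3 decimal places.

x̄ = (10 + 20 + 30 + 50 + 60 + 100 + 120 + 130)/8 = 65
Σ(x − x̄)² = 3025 + 2025 + 1225 + 225 + 25 + 1225 + 3025 + 4225 = 15000
h = 1/8 + (65)²/15000 = 0.125 + 0.281667 = 0.407

h = 0.407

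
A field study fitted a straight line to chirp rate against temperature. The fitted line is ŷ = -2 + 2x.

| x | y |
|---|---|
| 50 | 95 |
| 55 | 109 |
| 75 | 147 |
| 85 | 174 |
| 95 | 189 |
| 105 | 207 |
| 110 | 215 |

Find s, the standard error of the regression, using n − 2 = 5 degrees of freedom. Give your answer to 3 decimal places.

x=50: ŷ = -2 + 2·50 = 98; r = 95 − 98 = -3
x=55: ŷ = -2 + 2·55 = 108; r = 109 − 108 = 1
x=75: ŷ = -2 + 2·75 = 148; r = 147 − 148 = -1
x=85: ŷ = -2 + 2·85 = 168; r = 174 − 168 = 6
x=95: ŷ = -2 + 2·95 = 188; r = 189 − 188 = 1
x=105: ŷ = -2 + 2·105 = 208; r = 207 − 208 = -1
x=110: ŷ = -2 + 2·110 = 218; r = 215 − 218 = -3
SSE = 9 + 1 + 1 + 36 + 1 + 1 + 9 = 58
s = √(58/5) = √11.6 ≈ 3.406

s = 3.406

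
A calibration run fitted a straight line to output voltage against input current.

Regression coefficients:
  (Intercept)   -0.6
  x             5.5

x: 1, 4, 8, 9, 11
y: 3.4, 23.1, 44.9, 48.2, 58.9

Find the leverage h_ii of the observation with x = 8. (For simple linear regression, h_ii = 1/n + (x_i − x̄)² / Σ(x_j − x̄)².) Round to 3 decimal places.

h = 0.230

x̄ = (1 + 4 + 8 + 9 + 11)/5 = 6.6
Σ(x − x̄)² = 31.36 + 6.76 + 1.96 + 5.76 + 19.36 = 65.2
h = 1/5 + (1.4)²/65.2 = 0.2 + 0.0300613 = 0.230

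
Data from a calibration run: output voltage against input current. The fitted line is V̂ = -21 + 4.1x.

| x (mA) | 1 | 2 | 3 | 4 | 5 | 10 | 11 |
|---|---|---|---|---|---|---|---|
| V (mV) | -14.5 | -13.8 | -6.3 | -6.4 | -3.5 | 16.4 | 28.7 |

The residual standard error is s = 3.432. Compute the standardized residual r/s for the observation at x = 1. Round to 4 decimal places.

V̂ = -21 + 4.1·1 = -16.9
r = -14.5 − (-16.9) = 2.4
r/s = 2.4 / 3.432 = 0.6993

0.6993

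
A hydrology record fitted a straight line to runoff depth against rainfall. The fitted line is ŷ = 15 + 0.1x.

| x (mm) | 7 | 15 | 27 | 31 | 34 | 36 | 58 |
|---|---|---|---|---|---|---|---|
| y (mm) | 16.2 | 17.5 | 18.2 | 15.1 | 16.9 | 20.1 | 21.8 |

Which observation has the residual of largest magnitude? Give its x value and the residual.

x = 31, e = -3

x=7: ŷ = 15 + 0.1·7 = 15.7; e = 16.2 − 15.7 = 0.5
x=15: ŷ = 15 + 0.1·15 = 16.5; e = 17.5 − 16.5 = 1
x=27: ŷ = 15 + 0.1·27 = 17.7; e = 18.2 − 17.7 = 0.5
x=31: ŷ = 15 + 0.1·31 = 18.1; e = 15.1 − 18.1 = -3
x=34: ŷ = 15 + 0.1·34 = 18.4; e = 16.9 − 18.4 = -1.5
x=36: ŷ = 15 + 0.1·36 = 18.6; e = 20.1 − 18.6 = 1.5
x=58: ŷ = 15 + 0.1·58 = 20.8; e = 21.8 − 20.8 = 1
Largest |e| is 3 at x = 31, residual -3.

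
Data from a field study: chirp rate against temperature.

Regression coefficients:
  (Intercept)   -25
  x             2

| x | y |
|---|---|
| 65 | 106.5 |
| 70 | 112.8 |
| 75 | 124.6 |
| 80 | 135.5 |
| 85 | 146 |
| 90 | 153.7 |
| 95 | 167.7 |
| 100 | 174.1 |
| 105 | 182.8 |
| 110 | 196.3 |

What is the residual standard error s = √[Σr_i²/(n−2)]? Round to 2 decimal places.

s = 1.76

x=65: ŷ = -25 + 2·65 = 105; r = 106.5 − 105 = 1.5
x=70: ŷ = -25 + 2·70 = 115; r = 112.8 − 115 = -2.2
x=75: ŷ = -25 + 2·75 = 125; r = 124.6 − 125 = -0.4
x=80: ŷ = -25 + 2·80 = 135; r = 135.5 − 135 = 0.5
x=85: ŷ = -25 + 2·85 = 145; r = 146 − 145 = 1
x=90: ŷ = -25 + 2·90 = 155; r = 153.7 − 155 = -1.3
x=95: ŷ = -25 + 2·95 = 165; r = 167.7 − 165 = 2.7
x=100: ŷ = -25 + 2·100 = 175; r = 174.1 − 175 = -0.9
x=105: ŷ = -25 + 2·105 = 185; r = 182.8 − 185 = -2.2
x=110: ŷ = -25 + 2·110 = 195; r = 196.3 − 195 = 1.3
SSE = 2.25 + 4.84 + 0.16 + 0.25 + 1 + 1.69 + 7.29 + 0.81 + 4.84 + 1.69 = 24.82
s = √(24.82/8) = √3.1025 ≈ 1.76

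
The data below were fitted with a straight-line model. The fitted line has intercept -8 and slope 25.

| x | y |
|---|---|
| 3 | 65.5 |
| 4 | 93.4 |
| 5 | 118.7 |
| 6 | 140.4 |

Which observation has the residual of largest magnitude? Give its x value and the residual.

x = 5, e = 1.7

x=3: ŷ = -8 + 25·3 = 67; e = 65.5 − 67 = -1.5
x=4: ŷ = -8 + 25·4 = 92; e = 93.4 − 92 = 1.4
x=5: ŷ = -8 + 25·5 = 117; e = 118.7 − 117 = 1.7
x=6: ŷ = -8 + 25·6 = 142; e = 140.4 − 142 = -1.6
Largest |e| is 1.7 at x = 5, residual 1.7.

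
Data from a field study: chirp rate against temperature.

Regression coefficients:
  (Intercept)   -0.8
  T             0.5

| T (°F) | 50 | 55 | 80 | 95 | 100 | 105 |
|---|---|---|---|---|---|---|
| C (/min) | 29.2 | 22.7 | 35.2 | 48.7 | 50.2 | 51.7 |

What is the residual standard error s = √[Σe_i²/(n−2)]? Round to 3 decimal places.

T=50: ŷ = -0.8 + 0.5·50 = 24.2; e = 29.2 − 24.2 = 5
T=55: ŷ = -0.8 + 0.5·55 = 26.7; e = 22.7 − 26.7 = -4
T=80: ŷ = -0.8 + 0.5·80 = 39.2; e = 35.2 − 39.2 = -4
T=95: ŷ = -0.8 + 0.5·95 = 46.7; e = 48.7 − 46.7 = 2
T=100: ŷ = -0.8 + 0.5·100 = 49.2; e = 50.2 − 49.2 = 1
T=105: ŷ = -0.8 + 0.5·105 = 51.7; e = 51.7 − 51.7 = 0
SSE = 25 + 16 + 16 + 4 + 1 + 0 = 62
s = √(62/4) = √15.5 ≈ 3.937

s = 3.937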